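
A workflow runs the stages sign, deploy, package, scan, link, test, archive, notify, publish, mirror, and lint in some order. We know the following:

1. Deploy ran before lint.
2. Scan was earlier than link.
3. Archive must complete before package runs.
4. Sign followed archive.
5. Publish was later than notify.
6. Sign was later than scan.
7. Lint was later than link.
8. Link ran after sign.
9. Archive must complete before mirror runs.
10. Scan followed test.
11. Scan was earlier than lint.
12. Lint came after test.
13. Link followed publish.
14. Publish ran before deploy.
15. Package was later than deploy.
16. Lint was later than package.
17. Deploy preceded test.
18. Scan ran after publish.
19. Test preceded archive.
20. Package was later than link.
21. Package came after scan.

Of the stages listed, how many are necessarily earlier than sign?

6

Directly stated before sign: archive and scan.
Deploy reaches sign via deploy → test → scan → sign.
Notify reaches sign via notify → publish → scan → sign.
Publish reaches sign via publish → scan → sign.
Likewise test reaches sign by chaining the stated constraints.
That's archive, deploy, notify, publish, scan, and test — 6 in all.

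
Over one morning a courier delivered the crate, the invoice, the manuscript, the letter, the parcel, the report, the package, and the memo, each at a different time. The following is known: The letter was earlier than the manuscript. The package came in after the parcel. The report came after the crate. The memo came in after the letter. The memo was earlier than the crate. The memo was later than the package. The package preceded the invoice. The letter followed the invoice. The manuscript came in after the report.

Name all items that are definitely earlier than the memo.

Directly stated before the memo: the letter and the package.
The invoice reaches the memo via the invoice → the letter → the memo.
The parcel reaches the memo via the parcel → the package → the memo.
No chain forces the crate (or any of the others) ahead of the memo.

the invoice, the letter, the package, the parcel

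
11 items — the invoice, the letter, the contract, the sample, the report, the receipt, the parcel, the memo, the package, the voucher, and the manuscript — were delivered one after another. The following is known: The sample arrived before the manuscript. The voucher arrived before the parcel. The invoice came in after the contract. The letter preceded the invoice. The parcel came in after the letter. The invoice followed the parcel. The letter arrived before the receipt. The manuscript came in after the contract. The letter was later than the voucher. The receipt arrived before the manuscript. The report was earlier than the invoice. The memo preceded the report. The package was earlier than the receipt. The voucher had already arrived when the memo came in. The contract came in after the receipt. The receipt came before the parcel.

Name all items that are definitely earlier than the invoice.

Directly stated before the invoice: the contract, the letter, the parcel, and the report.
The memo reaches the invoice via the memo → the report → the invoice.
The package reaches the invoice via the package → the receipt → the contract → the invoice.
The receipt reaches the invoice via the receipt → the contract → the invoice.
Likewise the voucher reaches the invoice by chaining the stated constraints.

the contract, the letter, the memo, the package, the parcel, the receipt, the report, the voucher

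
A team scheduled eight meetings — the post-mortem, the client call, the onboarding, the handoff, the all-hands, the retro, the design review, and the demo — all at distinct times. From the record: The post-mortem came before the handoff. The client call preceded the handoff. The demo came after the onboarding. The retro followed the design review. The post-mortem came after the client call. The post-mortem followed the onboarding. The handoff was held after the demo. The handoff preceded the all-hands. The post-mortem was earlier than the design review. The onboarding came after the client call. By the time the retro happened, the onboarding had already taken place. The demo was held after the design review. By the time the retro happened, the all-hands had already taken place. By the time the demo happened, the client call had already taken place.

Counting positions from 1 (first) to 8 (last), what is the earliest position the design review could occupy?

4

The client call, the onboarding, and the post-mortem must all come before the design review — 3 forced predecessors.
Nothing else is forced ahead of the design review, so its earliest slot is position 3 + 1 = 4.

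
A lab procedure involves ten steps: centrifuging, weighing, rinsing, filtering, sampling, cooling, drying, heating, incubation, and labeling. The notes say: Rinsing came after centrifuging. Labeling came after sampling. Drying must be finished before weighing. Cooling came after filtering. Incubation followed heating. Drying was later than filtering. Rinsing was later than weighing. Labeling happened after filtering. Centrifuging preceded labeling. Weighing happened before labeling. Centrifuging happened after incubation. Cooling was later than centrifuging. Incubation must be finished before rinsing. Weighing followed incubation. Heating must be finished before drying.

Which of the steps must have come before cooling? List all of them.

Directly stated before cooling: centrifuging and filtering.
Heating reaches cooling via heating → incubation → centrifuging → cooling.
Incubation reaches cooling via incubation → centrifuging → cooling.

centrifuging, filtering, heating, incubation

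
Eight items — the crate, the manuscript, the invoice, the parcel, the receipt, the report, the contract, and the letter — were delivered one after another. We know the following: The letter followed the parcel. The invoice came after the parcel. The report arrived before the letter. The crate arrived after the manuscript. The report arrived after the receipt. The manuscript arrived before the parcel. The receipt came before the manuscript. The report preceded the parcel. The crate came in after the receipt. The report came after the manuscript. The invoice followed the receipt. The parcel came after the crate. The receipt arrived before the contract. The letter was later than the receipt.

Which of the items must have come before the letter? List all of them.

Directly stated before the letter: the parcel, the receipt, and the report.
The crate reaches the letter via the crate → the parcel → the letter.
The manuscript reaches the letter via the manuscript → the report → the letter.

the crate, the manuscript, the parcel, the receipt, the report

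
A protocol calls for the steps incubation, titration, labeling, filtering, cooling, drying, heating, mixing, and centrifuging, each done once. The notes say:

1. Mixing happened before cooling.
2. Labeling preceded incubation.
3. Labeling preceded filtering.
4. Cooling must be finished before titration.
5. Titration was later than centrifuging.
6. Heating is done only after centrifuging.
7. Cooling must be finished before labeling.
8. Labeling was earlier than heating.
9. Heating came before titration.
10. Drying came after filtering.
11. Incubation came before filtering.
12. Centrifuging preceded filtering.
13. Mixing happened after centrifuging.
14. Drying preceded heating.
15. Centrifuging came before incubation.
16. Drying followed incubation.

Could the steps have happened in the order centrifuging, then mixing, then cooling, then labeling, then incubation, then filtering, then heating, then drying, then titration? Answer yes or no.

The constraints require drying before heating, but in the proposed sequence heating appears ahead of drying. That one violation is enough.

no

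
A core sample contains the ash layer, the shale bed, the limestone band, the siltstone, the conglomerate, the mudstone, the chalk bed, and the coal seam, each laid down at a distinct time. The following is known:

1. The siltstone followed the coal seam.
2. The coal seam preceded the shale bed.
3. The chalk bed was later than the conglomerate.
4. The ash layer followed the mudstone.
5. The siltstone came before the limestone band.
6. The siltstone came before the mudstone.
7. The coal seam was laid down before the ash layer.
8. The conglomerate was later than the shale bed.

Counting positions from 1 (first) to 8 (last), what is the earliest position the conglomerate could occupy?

The coal seam and the shale bed must both come before the conglomerate — 2 forced predecessors.
Nothing else is forced ahead of the conglomerate, so its earliest slot is position 2 + 1 = 3.

3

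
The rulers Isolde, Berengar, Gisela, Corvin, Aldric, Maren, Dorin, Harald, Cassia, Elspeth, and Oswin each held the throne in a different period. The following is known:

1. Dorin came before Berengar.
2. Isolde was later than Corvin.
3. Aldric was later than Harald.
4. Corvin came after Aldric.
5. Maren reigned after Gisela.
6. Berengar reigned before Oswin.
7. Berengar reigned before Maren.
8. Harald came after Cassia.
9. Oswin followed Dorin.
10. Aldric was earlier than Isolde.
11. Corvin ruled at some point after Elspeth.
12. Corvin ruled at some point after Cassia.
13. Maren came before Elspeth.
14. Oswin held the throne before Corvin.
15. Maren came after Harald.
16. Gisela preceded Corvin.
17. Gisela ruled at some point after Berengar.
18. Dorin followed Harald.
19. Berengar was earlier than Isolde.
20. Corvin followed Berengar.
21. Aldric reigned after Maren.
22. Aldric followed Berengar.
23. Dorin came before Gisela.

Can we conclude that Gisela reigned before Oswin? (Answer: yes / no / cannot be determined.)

cannot be determined

No chain of stated constraints runs from Gisela to Oswin, and none runs from Oswin to Gisela either.
So the relative order of Gisela and Oswin is not fixed by the given facts.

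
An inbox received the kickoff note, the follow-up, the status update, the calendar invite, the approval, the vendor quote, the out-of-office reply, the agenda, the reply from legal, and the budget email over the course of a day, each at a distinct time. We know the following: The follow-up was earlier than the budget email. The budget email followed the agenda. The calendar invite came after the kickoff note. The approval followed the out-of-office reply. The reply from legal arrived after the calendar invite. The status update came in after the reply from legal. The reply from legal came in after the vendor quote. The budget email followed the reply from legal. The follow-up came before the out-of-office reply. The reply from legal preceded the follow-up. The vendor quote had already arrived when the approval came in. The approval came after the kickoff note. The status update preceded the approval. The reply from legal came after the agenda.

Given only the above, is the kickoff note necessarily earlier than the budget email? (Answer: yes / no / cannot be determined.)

Chain the constraints: the kickoff note → the calendar invite → the reply from legal → the budget email. Each link is directly stated, so the kickoff note comes before the budget email.

yes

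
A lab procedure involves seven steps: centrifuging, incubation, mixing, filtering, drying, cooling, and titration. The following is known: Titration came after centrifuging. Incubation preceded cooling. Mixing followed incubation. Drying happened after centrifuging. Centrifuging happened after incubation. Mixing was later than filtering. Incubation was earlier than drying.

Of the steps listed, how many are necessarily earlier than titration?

2

Directly stated before titration: centrifuging.
Incubation reaches titration via incubation → centrifuging → titration.
That's centrifuging and incubation — 2 in all.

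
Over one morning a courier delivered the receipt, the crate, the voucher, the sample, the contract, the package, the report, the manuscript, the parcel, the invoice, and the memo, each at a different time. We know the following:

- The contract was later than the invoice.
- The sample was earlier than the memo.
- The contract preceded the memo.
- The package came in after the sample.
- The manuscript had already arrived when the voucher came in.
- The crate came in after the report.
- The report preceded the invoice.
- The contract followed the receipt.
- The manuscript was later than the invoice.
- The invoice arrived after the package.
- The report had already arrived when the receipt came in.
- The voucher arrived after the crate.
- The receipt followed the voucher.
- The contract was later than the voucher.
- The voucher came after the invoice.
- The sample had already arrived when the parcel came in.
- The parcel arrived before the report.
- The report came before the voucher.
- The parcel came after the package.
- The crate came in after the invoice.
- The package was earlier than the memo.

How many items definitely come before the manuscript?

Directly stated before the manuscript: the invoice.
The package reaches the manuscript via the package → the invoice → the manuscript.
The parcel reaches the manuscript via the parcel → the report → the invoice → the manuscript.
The report reaches the manuscript via the report → the invoice → the manuscript.
Likewise the sample reaches the manuscript by chaining the stated constraints.
That's the invoice, the package, the parcel, the report, and the sample — 5 in all.

5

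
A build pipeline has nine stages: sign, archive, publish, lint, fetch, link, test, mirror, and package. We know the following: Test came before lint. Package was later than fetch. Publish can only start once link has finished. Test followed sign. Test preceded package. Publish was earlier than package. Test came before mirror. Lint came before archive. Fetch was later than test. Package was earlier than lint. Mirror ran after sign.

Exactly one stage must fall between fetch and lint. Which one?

package

Tracing the constraints gives fetch → package → lint, so package sits after fetch and before lint.
No other stage is forced both after fetch and before lint.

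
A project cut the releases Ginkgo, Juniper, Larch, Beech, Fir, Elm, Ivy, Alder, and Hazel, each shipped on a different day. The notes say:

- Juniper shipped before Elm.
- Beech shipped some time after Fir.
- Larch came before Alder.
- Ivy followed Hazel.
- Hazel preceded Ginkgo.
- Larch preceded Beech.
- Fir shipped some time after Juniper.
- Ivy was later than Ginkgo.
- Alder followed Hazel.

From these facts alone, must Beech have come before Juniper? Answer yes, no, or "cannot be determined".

Tracing the constraints gives Juniper → Fir → Beech, so Juniper must come before Beech.
That means Beech cannot be before Juniper.

no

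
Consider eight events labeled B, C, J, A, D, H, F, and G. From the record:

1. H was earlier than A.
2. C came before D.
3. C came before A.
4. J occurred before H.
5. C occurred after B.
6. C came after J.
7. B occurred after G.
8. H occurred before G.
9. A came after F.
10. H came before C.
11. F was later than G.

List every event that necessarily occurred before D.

Directly stated before D: C.
B reaches D via B → C → D.
G reaches D via G → B → C → D.
H reaches D via H → C → D.
Likewise J reaches D by chaining the stated constraints.

B, C, G, H, J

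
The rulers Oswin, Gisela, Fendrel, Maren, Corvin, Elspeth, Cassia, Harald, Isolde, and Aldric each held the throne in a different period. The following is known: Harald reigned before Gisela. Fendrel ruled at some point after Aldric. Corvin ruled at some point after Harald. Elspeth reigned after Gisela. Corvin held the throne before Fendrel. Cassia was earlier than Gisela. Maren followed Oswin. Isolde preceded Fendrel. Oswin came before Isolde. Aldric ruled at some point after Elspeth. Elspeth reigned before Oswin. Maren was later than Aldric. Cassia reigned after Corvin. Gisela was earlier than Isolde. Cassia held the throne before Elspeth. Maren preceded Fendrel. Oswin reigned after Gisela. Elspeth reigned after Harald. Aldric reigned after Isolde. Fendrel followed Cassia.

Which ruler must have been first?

Harald has a chain of constraints placing them before every other ruler, so Harald must be first.

Harald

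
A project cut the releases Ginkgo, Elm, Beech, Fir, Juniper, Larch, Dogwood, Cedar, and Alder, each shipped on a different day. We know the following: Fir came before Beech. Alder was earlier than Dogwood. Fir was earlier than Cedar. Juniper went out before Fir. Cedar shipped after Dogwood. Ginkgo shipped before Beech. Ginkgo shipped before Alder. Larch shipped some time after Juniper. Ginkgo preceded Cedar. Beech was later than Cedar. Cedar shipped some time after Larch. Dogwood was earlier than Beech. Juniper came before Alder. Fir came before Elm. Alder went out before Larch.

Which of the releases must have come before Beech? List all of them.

Directly stated before Beech: Cedar, Dogwood, Fir, and Ginkgo.
Alder reaches Beech via Alder → Dogwood → Beech.
Juniper reaches Beech via Juniper → Fir → Beech.
Larch reaches Beech via Larch → Cedar → Beech.
No chain forces Elm ahead of Beech.

Alder, Cedar, Dogwood, Fir, Ginkgo, Juniper, Larch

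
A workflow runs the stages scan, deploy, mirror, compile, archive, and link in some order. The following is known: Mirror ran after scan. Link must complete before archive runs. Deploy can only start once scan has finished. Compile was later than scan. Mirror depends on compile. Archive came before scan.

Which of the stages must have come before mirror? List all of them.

archive, compile, link, scan

Directly stated before mirror: compile and scan.
Archive reaches mirror via archive → scan → mirror.
Link reaches mirror via link → archive → scan → mirror.
No chain forces deploy ahead of mirror.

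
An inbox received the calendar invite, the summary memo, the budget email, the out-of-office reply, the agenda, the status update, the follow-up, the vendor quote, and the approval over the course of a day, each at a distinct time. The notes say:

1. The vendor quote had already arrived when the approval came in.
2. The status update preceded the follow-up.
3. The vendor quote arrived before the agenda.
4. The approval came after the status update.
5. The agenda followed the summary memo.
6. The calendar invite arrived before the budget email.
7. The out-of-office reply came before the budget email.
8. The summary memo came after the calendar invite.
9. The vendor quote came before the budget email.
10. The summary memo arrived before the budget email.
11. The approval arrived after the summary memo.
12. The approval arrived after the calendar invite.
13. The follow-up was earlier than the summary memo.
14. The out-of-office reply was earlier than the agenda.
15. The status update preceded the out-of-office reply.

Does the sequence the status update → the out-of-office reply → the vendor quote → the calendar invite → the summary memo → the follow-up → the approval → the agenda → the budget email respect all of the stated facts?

The constraints require the follow-up before the summary memo, but in the proposed sequence the summary memo appears ahead of the follow-up. That one violation is enough.

no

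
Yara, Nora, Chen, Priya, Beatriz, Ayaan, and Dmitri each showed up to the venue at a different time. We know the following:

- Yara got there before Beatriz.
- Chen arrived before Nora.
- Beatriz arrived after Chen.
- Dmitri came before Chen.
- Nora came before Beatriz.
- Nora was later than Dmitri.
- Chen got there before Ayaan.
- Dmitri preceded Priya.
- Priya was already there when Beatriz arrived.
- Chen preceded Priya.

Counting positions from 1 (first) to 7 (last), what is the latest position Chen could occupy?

Chen must come before Ayaan, Beatriz, Nora, and Priya — 4 guests forced after them.
Everything else can be placed before Chen in some valid order, so Chen can sit as late as position 7 − 4 = 3.

3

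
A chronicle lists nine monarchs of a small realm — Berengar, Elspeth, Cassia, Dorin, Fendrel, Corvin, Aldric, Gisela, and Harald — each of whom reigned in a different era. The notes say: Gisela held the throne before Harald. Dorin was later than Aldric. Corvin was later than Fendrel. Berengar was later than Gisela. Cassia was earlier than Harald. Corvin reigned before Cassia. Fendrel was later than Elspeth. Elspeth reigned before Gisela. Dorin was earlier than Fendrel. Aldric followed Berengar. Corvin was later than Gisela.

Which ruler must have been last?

Harald

Every other ruler has a chain of constraints placing them before Harald, so Harald is last.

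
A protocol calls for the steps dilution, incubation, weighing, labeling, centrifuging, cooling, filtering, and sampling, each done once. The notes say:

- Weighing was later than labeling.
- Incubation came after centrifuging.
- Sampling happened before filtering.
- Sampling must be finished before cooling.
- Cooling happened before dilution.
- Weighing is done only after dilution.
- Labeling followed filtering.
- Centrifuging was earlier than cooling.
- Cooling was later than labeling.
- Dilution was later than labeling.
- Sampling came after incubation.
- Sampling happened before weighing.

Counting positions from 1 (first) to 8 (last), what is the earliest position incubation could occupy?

2

Centrifuging must come before incubation — 1 forced predecessor.
Nothing else is forced ahead of incubation, so its earliest slot is position 1 + 1 = 2.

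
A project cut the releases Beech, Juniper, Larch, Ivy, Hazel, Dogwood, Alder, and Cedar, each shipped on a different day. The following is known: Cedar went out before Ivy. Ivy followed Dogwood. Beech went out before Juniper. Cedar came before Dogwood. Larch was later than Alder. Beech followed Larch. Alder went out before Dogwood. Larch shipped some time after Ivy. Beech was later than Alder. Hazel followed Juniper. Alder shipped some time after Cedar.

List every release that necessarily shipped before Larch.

Directly stated before Larch: Alder and Ivy.
Cedar reaches Larch via Cedar → Alder → Larch.
Dogwood reaches Larch via Dogwood → Ivy → Larch.

Alder, Cedar, Dogwood, Ivy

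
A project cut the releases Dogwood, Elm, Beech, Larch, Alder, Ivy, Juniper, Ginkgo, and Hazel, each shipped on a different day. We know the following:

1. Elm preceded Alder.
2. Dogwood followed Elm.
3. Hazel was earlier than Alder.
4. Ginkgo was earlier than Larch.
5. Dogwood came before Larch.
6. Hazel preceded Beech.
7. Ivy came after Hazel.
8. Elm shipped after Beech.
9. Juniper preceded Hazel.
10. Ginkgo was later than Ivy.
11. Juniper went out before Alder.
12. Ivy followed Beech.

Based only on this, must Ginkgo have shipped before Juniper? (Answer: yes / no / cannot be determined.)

Tracing the constraints gives Juniper → Hazel → Ivy → Ginkgo, so Juniper must come before Ginkgo.
That means Ginkgo cannot be before Juniper.

no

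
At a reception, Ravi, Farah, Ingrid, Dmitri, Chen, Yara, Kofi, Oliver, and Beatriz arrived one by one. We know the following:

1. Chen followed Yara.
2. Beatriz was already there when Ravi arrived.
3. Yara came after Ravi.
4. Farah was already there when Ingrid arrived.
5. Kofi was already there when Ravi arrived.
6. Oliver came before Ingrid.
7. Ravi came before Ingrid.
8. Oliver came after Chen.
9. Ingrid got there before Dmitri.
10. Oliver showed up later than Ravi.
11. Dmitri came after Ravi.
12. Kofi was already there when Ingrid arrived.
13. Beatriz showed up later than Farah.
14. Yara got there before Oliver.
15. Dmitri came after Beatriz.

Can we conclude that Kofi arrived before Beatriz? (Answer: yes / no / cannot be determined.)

No chain of stated constraints runs from Kofi to Beatriz, and none runs from Beatriz to Kofi either.
So the relative order of Kofi and Beatriz is not fixed by the given facts.

cannot be determined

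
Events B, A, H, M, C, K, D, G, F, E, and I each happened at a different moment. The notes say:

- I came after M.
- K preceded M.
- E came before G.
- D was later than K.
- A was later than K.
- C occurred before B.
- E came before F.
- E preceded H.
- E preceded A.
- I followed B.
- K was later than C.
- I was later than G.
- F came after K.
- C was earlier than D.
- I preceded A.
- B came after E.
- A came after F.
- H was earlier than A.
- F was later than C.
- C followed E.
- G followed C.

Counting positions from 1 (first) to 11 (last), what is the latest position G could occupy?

G must come before A and I — 2 events forced after it.
Everything else can be placed before G in some valid order, so G can sit as late as position 11 − 2 = 9.

9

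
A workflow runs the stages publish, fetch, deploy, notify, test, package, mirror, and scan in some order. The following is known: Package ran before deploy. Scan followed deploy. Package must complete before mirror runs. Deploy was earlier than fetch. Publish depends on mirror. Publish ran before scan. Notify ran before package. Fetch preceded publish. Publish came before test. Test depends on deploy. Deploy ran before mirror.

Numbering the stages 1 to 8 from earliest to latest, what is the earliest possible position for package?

2

Notify must come before package — 1 forced predecessor.
Nothing else is forced ahead of package, so its earliest slot is position 1 + 1 = 2.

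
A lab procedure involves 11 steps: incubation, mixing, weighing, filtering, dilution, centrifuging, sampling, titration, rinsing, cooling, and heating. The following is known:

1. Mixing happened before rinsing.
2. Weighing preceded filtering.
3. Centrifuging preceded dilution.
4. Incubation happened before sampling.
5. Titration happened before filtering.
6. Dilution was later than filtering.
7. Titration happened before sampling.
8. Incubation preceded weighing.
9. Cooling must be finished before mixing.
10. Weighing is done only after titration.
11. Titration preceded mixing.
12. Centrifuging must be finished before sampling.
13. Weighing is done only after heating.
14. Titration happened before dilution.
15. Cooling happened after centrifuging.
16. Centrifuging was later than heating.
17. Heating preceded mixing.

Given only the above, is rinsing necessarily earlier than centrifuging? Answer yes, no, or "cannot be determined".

Tracing the constraints gives centrifuging → cooling → mixing → rinsing, so centrifuging must come before rinsing.
That means rinsing cannot be before centrifuging.

no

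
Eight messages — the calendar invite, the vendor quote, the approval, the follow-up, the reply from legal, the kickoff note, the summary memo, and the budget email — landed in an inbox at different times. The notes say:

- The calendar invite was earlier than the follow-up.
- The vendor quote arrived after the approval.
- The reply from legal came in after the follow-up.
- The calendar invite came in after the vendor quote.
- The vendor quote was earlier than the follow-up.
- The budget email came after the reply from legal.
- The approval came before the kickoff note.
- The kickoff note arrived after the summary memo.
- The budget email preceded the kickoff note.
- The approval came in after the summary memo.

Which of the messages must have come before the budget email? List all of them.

Directly stated before the budget email: the reply from legal.
The approval reaches the budget email via the approval → the vendor quote → the follow-up → the reply from legal → the budget email.
The calendar invite reaches the budget email via the calendar invite → the follow-up → the reply from legal → the budget email.
The follow-up reaches the budget email via the follow-up → the reply from legal → the budget email.
Likewise the summary memo and the vendor quote each reach the budget email by chaining the stated constraints.
No chain forces the kickoff note ahead of the budget email.

the approval, the calendar invite, the follow-up, the reply from legal, the summary memo, the vendor quote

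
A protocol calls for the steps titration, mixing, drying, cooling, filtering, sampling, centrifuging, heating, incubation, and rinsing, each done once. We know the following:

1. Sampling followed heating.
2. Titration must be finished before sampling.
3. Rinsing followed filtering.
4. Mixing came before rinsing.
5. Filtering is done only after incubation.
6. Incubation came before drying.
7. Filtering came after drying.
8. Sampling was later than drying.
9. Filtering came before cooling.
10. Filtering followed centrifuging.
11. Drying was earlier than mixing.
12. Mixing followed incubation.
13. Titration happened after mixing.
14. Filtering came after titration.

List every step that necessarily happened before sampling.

Directly stated before sampling: drying, heating, and titration.
Incubation reaches sampling via incubation → drying → sampling.
Mixing reaches sampling via mixing → titration → sampling.

drying, heating, incubation, mixing, titration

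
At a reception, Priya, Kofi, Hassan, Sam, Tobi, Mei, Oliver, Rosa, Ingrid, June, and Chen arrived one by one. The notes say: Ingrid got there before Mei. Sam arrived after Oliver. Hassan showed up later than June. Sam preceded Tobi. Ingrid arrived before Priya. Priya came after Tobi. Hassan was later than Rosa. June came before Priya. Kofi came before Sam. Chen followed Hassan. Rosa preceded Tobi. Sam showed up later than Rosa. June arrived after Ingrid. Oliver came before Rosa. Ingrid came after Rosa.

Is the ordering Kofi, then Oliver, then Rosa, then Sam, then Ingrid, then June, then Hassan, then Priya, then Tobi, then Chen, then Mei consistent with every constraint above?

no

The constraints require Tobi before Priya, but in the proposed sequence Priya appears ahead of Tobi. That one violation is enough.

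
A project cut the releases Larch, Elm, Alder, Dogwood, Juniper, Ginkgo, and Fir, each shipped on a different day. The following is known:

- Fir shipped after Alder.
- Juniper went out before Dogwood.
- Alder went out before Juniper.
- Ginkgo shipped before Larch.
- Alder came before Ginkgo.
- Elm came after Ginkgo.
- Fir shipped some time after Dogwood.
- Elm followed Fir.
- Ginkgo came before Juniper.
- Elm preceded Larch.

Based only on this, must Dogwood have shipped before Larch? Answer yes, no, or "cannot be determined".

Chain the constraints: Dogwood → Fir → Elm → Larch. Each link is directly stated, so Dogwood comes before Larch.

yes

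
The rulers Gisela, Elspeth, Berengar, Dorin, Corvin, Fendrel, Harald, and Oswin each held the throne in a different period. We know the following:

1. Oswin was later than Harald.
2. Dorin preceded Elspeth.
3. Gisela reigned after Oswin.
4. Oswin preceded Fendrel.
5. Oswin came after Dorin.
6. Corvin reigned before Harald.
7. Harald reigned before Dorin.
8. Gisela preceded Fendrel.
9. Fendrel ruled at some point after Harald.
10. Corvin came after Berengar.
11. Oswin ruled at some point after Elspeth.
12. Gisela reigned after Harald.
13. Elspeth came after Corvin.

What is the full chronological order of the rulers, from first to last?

The constraints fix every adjacent pair, so only one ordering works:
Berengar → Corvin → Harald → Dorin → Elspeth → Oswin → Gisela → Fendrel.

Berengar, Corvin, Harald, Dorin, Elspeth, Oswin, Gisela, Fendrel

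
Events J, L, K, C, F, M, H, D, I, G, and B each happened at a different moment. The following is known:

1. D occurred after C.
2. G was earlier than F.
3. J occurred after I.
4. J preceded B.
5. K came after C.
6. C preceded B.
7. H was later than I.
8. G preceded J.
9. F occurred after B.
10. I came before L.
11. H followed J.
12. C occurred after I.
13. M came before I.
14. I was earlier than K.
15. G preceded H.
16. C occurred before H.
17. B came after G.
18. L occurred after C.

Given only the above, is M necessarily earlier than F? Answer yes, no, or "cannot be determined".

Chain the constraints: M → I → C → B → F. Each link is directly stated, so M comes before F.

yes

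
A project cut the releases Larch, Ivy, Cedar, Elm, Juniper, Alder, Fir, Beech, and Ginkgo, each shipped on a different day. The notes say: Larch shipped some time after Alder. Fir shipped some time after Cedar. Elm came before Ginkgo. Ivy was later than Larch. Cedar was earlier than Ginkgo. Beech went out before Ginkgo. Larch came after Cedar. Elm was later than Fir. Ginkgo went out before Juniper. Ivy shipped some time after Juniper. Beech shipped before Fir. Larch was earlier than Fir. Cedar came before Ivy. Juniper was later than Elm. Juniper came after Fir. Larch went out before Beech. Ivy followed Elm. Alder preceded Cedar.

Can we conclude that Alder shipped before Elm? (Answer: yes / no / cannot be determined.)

Chain the constraints: Alder → Cedar → Fir → Elm. Each link is directly stated, so Alder comes before Elm.

yes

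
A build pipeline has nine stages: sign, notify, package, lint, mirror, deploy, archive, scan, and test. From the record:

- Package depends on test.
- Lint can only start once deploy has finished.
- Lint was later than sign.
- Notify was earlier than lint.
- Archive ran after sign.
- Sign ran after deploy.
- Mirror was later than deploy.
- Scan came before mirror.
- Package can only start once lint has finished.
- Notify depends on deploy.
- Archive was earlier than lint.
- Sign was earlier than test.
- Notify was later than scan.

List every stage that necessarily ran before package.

Directly stated before package: lint and test.
Archive reaches package via archive → lint → package.
Deploy reaches package via deploy → lint → package.
Notify reaches package via notify → lint → package.
Likewise scan and sign each reach package by chaining the stated constraints.
No chain forces mirror ahead of package.

archive, deploy, lint, notify, scan, sign, test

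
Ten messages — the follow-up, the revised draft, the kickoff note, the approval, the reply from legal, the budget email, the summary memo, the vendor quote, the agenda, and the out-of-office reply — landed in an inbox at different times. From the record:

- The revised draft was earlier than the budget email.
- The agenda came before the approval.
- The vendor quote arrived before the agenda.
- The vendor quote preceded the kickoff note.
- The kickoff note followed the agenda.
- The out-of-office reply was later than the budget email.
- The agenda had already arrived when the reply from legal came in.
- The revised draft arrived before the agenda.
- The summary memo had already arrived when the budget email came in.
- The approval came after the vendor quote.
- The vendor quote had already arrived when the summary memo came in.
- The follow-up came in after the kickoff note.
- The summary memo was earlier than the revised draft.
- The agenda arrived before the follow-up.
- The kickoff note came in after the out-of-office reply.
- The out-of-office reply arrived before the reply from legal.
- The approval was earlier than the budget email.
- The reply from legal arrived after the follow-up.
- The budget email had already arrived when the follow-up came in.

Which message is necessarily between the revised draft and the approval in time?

Tracing the constraints gives the revised draft → the agenda → the approval, so the agenda sits after the revised draft and before the approval.
No other message is forced both after the revised draft and before the approval.

the agenda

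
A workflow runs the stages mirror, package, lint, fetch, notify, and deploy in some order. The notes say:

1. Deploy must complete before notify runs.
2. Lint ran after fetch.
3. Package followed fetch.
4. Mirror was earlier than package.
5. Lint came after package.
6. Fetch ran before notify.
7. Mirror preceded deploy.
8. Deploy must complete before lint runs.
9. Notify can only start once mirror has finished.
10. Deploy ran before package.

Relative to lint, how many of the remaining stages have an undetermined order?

Forced before lint: deploy, fetch, mirror, and package.
That leaves notify with no forced order relative to lint — 1.

1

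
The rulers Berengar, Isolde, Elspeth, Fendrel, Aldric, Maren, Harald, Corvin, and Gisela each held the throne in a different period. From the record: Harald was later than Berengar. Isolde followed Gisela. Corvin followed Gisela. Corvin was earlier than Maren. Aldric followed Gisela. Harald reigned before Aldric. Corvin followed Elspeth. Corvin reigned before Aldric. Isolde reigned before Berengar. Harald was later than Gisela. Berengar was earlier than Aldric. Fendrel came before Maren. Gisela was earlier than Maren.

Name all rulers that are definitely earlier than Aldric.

Berengar, Corvin, Elspeth, Gisela, Harald, Isolde

Directly stated before Aldric: Berengar, Corvin, Gisela, and Harald.
Elspeth reaches Aldric via Elspeth → Corvin → Aldric.
Isolde reaches Aldric via Isolde → Berengar → Aldric.
No chain forces Maren (or any of the others) ahead of Aldric.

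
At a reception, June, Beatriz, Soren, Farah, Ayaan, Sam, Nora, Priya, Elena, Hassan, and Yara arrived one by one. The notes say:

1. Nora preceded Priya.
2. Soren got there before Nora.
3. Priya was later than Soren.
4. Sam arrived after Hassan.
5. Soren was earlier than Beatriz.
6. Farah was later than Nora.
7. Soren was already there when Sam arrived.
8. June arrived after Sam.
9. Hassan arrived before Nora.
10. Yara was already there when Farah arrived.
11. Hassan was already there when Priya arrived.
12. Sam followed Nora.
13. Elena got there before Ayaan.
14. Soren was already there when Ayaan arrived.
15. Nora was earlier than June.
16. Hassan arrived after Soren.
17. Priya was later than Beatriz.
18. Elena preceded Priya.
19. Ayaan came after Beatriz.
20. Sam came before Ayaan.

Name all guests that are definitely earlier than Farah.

Hassan, Nora, Soren, Yara

Directly stated before Farah: Nora and Yara.
Hassan reaches Farah via Hassan → Nora → Farah.
Soren reaches Farah via Soren → Nora → Farah.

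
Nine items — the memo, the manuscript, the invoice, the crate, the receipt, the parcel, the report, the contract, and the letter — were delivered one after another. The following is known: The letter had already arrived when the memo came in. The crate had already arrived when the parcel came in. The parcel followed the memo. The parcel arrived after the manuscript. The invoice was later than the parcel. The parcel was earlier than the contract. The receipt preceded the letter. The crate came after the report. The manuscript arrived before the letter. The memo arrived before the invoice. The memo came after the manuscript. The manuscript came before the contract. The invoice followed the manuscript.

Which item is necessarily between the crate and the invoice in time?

the parcel

Tracing the constraints gives the crate → the parcel → the invoice, so the parcel sits after the crate and before the invoice.
No other item is forced both after the crate and before the invoice.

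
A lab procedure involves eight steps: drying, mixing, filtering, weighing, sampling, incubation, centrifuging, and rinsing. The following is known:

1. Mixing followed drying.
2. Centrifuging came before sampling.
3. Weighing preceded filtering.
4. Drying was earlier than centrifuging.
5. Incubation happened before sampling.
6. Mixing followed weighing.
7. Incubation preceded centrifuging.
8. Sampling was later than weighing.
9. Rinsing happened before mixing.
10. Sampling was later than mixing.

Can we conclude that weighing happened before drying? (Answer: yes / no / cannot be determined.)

cannot be determined

No chain of stated constraints runs from weighing to drying, and none runs from drying to weighing either.
So the relative order of weighing and drying is not fixed by the given facts.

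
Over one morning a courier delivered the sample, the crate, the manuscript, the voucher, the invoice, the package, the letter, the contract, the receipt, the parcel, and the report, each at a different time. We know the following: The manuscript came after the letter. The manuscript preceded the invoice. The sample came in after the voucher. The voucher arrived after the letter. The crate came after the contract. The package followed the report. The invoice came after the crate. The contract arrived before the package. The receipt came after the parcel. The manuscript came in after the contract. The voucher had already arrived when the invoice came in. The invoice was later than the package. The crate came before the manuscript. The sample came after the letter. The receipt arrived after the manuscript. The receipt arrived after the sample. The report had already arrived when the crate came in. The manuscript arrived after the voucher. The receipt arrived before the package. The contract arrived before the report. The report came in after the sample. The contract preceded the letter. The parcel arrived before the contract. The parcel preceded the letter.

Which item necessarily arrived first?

The parcel has a chain of constraints placing it before every other item, so the parcel must be first.

the parcel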